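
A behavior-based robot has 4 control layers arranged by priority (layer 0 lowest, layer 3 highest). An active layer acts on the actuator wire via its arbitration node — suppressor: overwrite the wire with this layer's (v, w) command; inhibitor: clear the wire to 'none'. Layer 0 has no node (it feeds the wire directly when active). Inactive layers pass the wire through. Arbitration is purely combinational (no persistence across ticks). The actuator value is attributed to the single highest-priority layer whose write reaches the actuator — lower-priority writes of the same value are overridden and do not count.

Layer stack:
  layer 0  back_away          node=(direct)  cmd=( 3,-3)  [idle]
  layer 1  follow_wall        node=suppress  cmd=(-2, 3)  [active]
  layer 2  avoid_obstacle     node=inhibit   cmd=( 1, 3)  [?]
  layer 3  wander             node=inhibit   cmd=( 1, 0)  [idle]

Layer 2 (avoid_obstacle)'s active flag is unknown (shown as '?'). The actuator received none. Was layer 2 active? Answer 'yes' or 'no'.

yes

If layer 2 is active=yes:
  actuator would be none
If layer 2 is active=no:
  actuator would be (-2, 3)
Observed none, so layer 2 was active.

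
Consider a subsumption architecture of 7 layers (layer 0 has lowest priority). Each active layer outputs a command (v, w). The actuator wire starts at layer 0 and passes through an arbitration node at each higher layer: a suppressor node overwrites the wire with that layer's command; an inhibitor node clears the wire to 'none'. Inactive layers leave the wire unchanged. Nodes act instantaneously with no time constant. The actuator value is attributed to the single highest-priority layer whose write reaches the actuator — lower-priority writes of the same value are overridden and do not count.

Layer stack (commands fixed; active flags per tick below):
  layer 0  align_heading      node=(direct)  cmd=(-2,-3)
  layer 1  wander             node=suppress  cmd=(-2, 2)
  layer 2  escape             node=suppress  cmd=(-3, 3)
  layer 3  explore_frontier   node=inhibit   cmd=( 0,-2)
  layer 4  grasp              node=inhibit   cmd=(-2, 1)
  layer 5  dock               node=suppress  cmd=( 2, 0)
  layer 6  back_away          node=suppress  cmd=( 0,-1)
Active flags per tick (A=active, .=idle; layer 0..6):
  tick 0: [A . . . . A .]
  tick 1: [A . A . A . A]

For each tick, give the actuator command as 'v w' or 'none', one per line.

2 0
0 -1

tick 0:
  layer 0 (align_heading) active — direct: (-2, -3)
  layer 1 (wander) idle — unchanged: (-2, -3)
  layer 2 (escape) idle — unchanged: (-2, -3)
  layer 3 (explore_frontier) idle — unchanged: (-2, -3)
  layer 4 (grasp) idle — unchanged: (-2, -3)
  layer 5 (dock) active — suppresses: (2, 0)
  layer 6 (back_away) idle — unchanged: (2, 0)
  → actuator (2, 0)
tick 1:
  layer 0 (align_heading) active — direct: (-2, -3)
  layer 1 (wander) idle — unchanged: (-2, -3)
  layer 2 (escape) active — suppresses: (-3, 3)
  layer 3 (explore_frontier) idle — unchanged: (-3, 3)
  layer 4 (grasp) active — inhibits: none
  layer 5 (dock) idle — unchanged: none
  layer 6 (back_away) active — suppresses: (0, -1)
  → actuator (0, -1)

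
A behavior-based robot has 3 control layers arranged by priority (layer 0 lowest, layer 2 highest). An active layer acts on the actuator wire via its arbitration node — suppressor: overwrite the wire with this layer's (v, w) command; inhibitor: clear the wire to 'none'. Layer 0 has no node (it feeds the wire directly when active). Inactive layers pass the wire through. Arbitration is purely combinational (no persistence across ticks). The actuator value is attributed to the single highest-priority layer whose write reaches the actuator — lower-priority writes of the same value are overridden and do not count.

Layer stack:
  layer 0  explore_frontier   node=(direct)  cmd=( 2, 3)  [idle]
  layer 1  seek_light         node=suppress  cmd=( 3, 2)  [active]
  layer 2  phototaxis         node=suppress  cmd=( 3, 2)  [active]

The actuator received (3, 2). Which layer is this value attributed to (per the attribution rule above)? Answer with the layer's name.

phototaxis

L0 explore_frontier: idle → wire = none
L1 seek_light: active, suppressor → wire = (3, 2)
L2 phototaxis: active, suppressor → wire = (3, 2)
actuator = (3, 2)
last writer: layer 2 = phototaxis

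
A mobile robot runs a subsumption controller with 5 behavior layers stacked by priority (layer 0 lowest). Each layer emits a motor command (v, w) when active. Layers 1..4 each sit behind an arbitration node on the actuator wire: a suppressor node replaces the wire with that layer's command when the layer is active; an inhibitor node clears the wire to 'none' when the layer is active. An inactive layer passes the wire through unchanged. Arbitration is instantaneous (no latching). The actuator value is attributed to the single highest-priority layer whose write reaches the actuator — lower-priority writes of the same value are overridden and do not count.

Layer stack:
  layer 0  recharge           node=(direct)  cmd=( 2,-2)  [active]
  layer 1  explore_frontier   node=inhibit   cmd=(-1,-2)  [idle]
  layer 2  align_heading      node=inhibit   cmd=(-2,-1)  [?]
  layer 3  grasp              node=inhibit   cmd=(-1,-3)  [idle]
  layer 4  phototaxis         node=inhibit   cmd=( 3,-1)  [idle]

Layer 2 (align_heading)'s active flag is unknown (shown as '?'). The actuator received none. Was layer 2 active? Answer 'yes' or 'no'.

If layer 2 is active=yes:
  actuator would be none
If layer 2 is active=no:
  actuator would be (2, -2)
Observed none, so layer 2 was active.

yes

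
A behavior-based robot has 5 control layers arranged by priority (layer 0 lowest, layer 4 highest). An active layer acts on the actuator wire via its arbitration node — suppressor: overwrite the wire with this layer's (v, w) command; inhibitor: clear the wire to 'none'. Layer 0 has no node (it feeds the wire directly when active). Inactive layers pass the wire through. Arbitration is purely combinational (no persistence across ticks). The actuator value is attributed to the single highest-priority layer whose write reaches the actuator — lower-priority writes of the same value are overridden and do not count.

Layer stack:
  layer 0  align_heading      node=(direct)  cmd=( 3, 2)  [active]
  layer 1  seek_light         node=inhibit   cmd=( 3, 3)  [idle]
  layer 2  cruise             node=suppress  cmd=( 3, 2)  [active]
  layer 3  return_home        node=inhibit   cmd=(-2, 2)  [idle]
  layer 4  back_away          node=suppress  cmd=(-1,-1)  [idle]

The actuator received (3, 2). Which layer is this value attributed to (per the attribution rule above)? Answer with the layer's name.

cruise

layer 0 (align_heading) active — direct: (3, 2)
layer 1 (seek_light) idle — unchanged: (3, 2)
layer 2 (cruise) active — suppresses: (3, 2)
layer 3 (return_home) idle — unchanged: (3, 2)
layer 4 (back_away) idle — unchanged: (3, 2)
→ actuator (3, 2)
last writer: layer 2 = cruise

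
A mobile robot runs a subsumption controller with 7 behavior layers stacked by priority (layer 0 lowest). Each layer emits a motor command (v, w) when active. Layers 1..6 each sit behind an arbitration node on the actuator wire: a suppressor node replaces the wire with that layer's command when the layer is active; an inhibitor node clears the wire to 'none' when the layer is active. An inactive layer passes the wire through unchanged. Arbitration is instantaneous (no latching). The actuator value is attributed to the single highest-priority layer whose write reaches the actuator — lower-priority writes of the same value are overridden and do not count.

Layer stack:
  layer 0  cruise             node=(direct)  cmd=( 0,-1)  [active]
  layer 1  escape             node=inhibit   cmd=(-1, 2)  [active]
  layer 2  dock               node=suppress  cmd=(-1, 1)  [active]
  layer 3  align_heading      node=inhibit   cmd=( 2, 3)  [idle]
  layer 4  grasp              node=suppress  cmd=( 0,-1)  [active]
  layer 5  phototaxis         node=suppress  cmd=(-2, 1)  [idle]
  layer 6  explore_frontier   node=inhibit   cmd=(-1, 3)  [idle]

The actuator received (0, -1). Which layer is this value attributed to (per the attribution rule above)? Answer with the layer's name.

L0 cruise: active, feeds wire = (0, -1)
L1 escape: active, inhibitor → wire = none
L2 dock: active, suppressor → wire = (-1, 1)
L3 align_heading: idle → wire stays (-1, 1)
L4 grasp: active, suppressor → wire = (0, -1)
L5 phototaxis: idle → wire stays (0, -1)
L6 explore_frontier: idle → wire stays (0, -1)
actuator = (0, -1)
last writer: layer 4 = grasp

grasp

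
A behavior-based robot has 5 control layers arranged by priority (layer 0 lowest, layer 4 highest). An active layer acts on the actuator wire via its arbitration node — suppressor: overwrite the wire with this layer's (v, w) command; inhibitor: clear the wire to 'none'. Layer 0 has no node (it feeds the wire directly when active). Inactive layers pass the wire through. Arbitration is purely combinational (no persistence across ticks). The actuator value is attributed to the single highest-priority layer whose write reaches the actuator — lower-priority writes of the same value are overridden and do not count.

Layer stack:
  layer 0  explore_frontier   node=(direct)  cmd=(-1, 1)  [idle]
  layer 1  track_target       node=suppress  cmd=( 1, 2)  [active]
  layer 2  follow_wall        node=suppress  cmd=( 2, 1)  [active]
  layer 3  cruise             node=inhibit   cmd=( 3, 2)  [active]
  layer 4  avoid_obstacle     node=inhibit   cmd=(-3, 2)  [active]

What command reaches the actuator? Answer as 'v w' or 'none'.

none

L0 explore_frontier: idle → wire = none
L1 track_target: active, suppressor → wire = (1, 2)
L2 follow_wall: active, suppressor → wire = (2, 1)
L3 cruise: active, inhibitor → wire = none
L4 avoid_obstacle: active, inhibitor → wire = none
actuator = none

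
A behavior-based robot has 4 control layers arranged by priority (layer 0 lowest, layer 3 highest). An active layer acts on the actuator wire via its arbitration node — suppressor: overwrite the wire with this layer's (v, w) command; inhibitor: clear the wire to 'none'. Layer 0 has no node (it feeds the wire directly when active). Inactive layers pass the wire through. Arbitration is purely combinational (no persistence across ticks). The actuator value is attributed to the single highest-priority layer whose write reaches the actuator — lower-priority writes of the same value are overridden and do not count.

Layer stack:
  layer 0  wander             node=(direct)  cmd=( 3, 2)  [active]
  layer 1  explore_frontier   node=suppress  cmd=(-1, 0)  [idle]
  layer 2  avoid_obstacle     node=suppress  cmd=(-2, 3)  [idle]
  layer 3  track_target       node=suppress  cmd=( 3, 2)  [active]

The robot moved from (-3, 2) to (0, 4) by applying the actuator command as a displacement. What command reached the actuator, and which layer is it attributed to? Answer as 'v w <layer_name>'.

3 2 track_target

displacement = (0, 4) − (-3, 2) = (3, 2)
L0 wander: active, feeds wire = (3, 2)
L1 explore_frontier: idle → wire stays (3, 2)
L2 avoid_obstacle: idle → wire stays (3, 2)
L3 track_target: active, suppressor → wire = (3, 2)
actuator = (3, 2) — from layer 3 (track_target)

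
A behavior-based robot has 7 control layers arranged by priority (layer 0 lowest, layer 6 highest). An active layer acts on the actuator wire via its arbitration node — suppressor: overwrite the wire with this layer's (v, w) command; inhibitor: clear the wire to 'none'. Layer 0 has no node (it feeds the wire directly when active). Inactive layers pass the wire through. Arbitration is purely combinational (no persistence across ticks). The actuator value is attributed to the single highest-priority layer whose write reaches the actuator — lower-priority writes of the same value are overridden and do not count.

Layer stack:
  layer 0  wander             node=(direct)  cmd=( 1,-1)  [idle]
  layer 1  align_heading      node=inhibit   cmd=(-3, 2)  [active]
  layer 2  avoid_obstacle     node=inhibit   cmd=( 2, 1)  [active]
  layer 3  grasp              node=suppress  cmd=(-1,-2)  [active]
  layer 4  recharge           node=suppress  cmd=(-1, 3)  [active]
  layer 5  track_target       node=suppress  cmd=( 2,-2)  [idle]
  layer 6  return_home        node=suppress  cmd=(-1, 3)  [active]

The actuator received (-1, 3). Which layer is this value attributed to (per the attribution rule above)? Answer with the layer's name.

[0] wander off; wire := none
[1] align_heading on (inhibit); wire := none
[2] avoid_obstacle on (inhibit); wire := none
[3] grasp on (suppress); wire := (-1, -2)
[4] recharge on (suppress); wire := (-1, 3)
[5] track_target off; pass (-1, 3)
[6] return_home on (suppress); wire := (-1, 3)
output (-1, 3)
last writer: layer 6 = return_home

return_home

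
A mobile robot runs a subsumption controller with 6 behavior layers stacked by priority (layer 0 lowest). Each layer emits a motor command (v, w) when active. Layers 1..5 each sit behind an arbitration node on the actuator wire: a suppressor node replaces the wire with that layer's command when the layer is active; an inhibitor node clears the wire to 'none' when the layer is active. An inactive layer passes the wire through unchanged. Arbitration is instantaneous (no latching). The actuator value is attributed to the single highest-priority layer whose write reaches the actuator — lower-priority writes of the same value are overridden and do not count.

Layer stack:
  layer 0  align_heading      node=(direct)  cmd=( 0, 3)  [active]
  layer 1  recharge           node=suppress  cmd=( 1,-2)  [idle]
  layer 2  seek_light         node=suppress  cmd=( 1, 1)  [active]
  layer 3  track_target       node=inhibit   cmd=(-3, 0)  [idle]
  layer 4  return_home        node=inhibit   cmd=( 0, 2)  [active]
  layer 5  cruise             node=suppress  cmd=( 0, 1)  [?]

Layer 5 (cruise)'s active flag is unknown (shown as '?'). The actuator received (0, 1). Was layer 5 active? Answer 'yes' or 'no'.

yes

If layer 5 is active=yes:
  actuator would be (0, 1)
If layer 5 is active=no:
  actuator would be none
Observed (0, 1), so layer 5 was active.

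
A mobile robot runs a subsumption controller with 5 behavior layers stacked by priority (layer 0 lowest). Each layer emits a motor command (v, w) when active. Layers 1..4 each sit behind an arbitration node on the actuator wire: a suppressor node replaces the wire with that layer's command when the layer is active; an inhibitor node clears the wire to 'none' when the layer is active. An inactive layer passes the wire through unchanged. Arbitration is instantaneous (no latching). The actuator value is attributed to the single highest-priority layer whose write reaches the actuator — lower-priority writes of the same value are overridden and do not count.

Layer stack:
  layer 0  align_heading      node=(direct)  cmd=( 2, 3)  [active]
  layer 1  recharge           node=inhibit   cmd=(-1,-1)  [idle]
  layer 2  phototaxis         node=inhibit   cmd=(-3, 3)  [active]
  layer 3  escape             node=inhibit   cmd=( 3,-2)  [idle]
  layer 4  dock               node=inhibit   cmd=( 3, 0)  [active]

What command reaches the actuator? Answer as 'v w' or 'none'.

none

layer 0 (align_heading) active — direct: (2, 3)
layer 1 (recharge) idle — unchanged: (2, 3)
layer 2 (phototaxis) active — inhibits: none
layer 3 (escape) idle — unchanged: none
layer 4 (dock) active — inhibits: none
→ actuator none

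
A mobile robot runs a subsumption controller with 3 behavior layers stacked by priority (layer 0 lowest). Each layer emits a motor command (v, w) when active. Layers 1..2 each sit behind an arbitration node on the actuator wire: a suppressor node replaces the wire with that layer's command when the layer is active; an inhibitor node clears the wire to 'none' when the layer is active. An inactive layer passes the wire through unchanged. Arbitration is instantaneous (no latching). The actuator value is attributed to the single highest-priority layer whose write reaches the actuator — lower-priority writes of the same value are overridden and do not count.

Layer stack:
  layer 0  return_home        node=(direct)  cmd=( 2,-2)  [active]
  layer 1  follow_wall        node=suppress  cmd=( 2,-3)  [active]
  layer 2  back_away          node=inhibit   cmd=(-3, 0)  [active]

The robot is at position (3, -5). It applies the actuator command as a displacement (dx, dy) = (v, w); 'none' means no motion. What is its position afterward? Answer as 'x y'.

3 -5

L0 return_home: active, feeds wire = (2, -2)
L1 follow_wall: active, suppressor → wire = (2, -3)
L2 back_away: active, inhibitor → wire = none
actuator = none
position: (3, -5) + none = (3, -5)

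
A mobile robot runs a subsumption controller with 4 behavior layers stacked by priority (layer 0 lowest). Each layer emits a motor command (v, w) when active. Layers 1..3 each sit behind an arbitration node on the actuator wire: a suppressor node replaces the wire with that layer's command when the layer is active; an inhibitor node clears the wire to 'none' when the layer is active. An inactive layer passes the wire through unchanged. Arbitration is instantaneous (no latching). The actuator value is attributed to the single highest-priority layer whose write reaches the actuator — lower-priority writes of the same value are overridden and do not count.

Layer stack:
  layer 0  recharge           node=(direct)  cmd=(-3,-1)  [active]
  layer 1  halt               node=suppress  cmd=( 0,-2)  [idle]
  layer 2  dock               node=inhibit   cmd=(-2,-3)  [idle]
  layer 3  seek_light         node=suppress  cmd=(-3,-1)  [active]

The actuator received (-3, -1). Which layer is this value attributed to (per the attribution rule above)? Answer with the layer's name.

[0] recharge on; wire := (-3, -1)
[1] halt off; pass (-3, -1)
[2] dock off; pass (-3, -1)
[3] seek_light on (suppress); wire := (-3, -1)
output (-3, -1)
last writer: layer 3 = seek_light

seek_light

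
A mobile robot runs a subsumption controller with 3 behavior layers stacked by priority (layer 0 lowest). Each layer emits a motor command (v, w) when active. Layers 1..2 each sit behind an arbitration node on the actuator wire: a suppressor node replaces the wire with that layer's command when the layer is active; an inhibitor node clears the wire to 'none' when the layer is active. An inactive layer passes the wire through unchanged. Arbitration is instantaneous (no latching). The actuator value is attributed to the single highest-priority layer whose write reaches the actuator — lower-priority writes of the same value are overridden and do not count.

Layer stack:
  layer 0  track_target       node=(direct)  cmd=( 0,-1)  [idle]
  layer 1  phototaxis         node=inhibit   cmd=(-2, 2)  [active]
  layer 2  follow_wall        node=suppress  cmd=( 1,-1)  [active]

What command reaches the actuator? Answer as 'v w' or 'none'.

1 -1

[0] track_target off; wire := none
[1] phototaxis on (inhibit); wire := none
[2] follow_wall on (suppress); wire := (1, -1)
output (1, -1)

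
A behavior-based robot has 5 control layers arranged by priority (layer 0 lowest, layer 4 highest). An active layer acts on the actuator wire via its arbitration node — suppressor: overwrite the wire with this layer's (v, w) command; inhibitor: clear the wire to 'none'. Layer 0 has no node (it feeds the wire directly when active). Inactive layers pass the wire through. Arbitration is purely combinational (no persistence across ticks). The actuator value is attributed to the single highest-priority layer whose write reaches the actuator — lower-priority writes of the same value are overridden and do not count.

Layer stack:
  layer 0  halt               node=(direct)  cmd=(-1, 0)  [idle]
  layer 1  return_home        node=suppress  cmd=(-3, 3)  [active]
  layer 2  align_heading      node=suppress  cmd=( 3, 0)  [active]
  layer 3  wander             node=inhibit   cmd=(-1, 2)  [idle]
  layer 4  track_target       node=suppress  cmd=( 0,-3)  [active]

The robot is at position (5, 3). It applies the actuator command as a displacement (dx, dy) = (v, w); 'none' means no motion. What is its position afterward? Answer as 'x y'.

5 0

L0 halt: idle → wire = none
L1 return_home: active, suppressor → wire = (-3, 3)
L2 align_heading: active, suppressor → wire = (3, 0)
L3 wander: idle → wire stays (3, 0)
L4 track_target: active, suppressor → wire = (0, -3)
actuator = (0, -3)
position: (5, 3) + (0, -3) = (5, 0)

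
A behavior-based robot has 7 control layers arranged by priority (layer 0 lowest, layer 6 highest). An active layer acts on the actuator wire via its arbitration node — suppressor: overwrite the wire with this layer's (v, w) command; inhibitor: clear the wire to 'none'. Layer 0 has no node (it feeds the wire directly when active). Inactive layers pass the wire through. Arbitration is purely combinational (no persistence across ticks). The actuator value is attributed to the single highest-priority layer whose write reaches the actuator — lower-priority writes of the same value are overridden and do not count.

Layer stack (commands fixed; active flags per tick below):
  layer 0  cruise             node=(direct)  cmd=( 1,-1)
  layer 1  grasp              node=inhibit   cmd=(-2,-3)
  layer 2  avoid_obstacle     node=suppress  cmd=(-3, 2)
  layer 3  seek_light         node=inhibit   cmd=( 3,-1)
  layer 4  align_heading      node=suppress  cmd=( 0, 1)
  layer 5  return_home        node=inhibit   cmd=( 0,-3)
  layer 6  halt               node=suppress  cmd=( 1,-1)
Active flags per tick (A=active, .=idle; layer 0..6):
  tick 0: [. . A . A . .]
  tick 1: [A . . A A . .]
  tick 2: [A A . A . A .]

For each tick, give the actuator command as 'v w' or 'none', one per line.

tick 0:
  L0 cruise: idle → wire = none
  L1 grasp: idle → wire stays none
  L2 avoid_obstacle: active, suppressor → wire = (-3, 2)
  L3 seek_light: idle → wire stays (-3, 2)
  L4 align_heading: active, suppressor → wire = (0, 1)
  L5 return_home: idle → wire stays (0, 1)
  L6 halt: idle → wire stays (0, 1)
  actuator = (0, 1)
tick 1:
  L0 cruise: active, feeds wire = (1, -1)
  L1 grasp: idle → wire stays (1, -1)
  L2 avoid_obstacle: idle → wire stays (1, -1)
  L3 seek_light: active, inhibitor → wire = none
  L4 align_heading: active, suppressor → wire = (0, 1)
  L5 return_home: idle → wire stays (0, 1)
  L6 halt: idle → wire stays (0, 1)
  actuator = (0, 1)
tick 2:
  L0 cruise: active, feeds wire = (1, -1)
  L1 grasp: active, inhibitor → wire = none
  L2 avoid_obstacle: idle → wire stays none
  L3 seek_light: active, inhibitor → wire = none
  L4 align_heading: idle → wire stays none
  L5 return_home: active, inhibitor → wire = none
  L6 halt: idle → wire stays none
  actuator = none

0 1
0 1
none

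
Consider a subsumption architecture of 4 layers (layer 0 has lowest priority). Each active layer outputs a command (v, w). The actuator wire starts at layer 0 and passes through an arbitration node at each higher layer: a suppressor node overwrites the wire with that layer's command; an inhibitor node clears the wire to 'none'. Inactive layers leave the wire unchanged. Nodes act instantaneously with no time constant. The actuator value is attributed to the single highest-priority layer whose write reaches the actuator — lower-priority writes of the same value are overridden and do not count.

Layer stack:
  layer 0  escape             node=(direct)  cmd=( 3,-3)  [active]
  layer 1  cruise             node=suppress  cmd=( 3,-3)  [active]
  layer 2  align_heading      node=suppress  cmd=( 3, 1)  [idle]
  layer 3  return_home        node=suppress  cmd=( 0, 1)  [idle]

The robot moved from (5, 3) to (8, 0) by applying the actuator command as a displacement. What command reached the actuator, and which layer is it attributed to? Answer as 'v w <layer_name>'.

displacement = (8, 0) − (5, 3) = (3, -3)
[0] escape on; wire := (3, -3)
[1] cruise on (suppress); wire := (3, -3)
[2] align_heading off; pass (3, -3)
[3] return_home off; pass (3, -3)
output (3, -3) — from layer 1 (cruise)

3 -3 cruise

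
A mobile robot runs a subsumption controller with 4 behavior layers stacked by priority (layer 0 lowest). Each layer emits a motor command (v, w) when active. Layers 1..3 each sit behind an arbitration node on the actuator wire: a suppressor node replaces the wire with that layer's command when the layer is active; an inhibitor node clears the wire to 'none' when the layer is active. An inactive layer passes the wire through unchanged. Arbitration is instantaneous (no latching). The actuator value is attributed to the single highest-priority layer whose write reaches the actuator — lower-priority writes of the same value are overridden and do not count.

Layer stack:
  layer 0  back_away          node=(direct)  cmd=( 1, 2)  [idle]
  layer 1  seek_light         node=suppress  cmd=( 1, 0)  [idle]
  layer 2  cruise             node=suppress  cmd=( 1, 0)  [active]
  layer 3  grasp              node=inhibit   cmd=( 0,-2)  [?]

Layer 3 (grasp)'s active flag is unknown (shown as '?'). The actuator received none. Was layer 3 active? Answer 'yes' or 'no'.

yes

If layer 3 is active=yes:
  actuator would be none
If layer 3 is active=no:
  actuator would be (1, 0)
Observed none, so layer 3 was active.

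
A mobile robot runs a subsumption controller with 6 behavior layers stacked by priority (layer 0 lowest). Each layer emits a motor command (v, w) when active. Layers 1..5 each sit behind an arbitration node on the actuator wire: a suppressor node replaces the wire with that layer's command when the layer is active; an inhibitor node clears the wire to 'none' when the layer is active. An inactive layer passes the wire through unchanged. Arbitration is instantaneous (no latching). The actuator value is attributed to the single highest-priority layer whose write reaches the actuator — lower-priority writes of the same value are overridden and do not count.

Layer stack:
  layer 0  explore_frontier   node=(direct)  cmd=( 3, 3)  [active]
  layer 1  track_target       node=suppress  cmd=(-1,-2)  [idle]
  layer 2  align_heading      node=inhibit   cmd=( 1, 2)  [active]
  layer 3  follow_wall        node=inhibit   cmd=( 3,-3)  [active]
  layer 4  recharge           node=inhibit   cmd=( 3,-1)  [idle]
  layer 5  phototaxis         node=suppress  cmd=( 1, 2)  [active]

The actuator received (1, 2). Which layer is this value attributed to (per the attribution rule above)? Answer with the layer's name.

L0 explore_frontier: active, feeds wire = (3, 3)
L1 track_target: idle → wire stays (3, 3)
L2 align_heading: active, inhibitor → wire = none
L3 follow_wall: active, inhibitor → wire = none
L4 recharge: idle → wire stays none
L5 phototaxis: active, suppressor → wire = (1, 2)
actuator = (1, 2)
last writer: layer 5 = phototaxis

phototaxis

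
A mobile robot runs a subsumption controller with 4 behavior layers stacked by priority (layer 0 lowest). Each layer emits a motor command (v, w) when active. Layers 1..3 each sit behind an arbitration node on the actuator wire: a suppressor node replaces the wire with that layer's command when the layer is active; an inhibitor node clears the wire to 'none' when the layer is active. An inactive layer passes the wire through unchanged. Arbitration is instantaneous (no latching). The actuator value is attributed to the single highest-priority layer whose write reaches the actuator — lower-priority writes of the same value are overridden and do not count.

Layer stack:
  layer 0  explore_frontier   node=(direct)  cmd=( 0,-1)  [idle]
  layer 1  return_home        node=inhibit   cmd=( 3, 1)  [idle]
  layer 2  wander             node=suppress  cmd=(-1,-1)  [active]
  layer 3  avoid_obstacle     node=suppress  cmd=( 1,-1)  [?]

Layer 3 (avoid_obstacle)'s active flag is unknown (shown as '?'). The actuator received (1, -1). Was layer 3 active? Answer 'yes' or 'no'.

If layer 3 is active=yes:
  actuator would be (1, -1)
If layer 3 is active=no:
  actuator would be (-1, -1)
Observed (1, -1), so layer 3 was active.

yes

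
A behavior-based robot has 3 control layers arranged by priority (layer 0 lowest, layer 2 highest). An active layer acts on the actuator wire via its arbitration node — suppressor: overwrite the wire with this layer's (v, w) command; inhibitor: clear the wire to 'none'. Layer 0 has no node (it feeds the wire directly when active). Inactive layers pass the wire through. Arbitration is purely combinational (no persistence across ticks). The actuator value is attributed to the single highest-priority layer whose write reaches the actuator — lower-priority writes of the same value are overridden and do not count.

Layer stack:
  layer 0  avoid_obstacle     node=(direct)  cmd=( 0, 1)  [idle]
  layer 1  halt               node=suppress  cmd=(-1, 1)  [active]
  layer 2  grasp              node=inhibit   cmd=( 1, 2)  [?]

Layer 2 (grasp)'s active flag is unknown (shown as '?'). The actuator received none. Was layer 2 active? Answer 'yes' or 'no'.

yes

If layer 2 is active=yes:
  actuator would be none
If layer 2 is active=no:
  actuator would be (-1, 1)
Observed none, so layer 2 was active.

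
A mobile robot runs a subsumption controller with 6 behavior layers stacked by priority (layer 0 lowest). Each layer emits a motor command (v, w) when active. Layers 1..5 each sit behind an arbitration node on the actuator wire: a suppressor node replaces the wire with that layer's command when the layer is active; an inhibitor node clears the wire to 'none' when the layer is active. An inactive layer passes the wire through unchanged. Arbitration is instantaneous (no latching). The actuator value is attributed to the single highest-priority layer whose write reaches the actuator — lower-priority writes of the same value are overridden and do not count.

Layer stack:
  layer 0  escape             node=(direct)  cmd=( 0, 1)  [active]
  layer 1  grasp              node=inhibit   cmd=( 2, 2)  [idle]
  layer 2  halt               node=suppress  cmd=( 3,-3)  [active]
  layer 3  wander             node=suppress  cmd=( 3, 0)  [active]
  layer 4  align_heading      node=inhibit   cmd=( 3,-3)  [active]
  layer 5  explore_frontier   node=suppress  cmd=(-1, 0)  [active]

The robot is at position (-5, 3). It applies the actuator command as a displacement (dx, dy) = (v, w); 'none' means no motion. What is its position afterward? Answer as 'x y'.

[0] escape on; wire := (0, 1)
[1] grasp off; pass (0, 1)
[2] halt on (suppress); wire := (3, -3)
[3] wander on (suppress); wire := (3, 0)
[4] align_heading on (inhibit); wire := none
[5] explore_frontier on (suppress); wire := (-1, 0)
output (-1, 0)
position: (-5, 3) + (-1, 0) = (-6, 3)

-6 3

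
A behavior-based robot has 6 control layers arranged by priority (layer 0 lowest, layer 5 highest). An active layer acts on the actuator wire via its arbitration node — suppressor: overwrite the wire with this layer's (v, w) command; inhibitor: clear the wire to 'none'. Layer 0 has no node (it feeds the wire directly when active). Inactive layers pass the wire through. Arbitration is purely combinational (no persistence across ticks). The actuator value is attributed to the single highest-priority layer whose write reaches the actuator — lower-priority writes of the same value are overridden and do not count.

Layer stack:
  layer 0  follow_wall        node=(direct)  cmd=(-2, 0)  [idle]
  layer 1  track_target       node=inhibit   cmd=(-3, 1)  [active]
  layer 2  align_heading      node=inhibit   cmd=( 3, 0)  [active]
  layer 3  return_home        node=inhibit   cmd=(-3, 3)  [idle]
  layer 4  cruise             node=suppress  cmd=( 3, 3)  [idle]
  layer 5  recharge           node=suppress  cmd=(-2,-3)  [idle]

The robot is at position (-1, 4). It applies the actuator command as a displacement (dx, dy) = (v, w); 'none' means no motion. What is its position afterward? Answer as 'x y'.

-1 4

layer 0 (follow_wall) idle — none
layer 1 (track_target) active — inhibits: none
layer 2 (align_heading) active — inhibits: none
layer 3 (return_home) idle — unchanged: none
layer 4 (cruise) idle — unchanged: none
layer 5 (recharge) idle — unchanged: none
→ actuator none
position: (-1, 4) + none = (-1, 4)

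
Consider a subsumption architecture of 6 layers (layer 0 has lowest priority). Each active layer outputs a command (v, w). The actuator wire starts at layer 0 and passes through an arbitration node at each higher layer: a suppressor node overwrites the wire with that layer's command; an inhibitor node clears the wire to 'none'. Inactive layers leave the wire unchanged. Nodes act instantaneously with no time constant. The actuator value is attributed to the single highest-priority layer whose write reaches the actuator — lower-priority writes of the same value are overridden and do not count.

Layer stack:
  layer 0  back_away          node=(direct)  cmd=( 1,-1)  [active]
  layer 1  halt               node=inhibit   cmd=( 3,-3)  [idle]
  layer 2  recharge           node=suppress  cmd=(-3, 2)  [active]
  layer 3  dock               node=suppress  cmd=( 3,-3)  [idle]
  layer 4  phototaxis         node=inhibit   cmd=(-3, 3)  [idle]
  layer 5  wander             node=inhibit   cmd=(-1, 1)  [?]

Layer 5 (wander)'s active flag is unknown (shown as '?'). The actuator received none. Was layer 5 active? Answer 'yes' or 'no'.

yes

If layer 5 is active=yes:
  actuator would be none
If layer 5 is active=no:
  actuator would be (-3, 2)
Observed none, so layer 5 was active.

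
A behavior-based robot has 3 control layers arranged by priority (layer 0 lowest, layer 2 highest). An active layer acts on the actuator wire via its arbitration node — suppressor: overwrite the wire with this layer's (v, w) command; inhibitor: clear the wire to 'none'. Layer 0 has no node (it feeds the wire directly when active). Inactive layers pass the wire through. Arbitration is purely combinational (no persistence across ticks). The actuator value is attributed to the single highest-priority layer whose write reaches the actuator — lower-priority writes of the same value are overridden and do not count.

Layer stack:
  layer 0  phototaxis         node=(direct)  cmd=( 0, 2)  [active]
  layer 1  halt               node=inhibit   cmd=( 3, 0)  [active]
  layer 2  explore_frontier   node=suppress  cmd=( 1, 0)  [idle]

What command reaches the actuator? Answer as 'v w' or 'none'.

L0 phototaxis: active, feeds wire = (0, 2)
L1 halt: active, inhibitor → wire = none
L2 explore_frontier: idle → wire stays none
actuator = none

none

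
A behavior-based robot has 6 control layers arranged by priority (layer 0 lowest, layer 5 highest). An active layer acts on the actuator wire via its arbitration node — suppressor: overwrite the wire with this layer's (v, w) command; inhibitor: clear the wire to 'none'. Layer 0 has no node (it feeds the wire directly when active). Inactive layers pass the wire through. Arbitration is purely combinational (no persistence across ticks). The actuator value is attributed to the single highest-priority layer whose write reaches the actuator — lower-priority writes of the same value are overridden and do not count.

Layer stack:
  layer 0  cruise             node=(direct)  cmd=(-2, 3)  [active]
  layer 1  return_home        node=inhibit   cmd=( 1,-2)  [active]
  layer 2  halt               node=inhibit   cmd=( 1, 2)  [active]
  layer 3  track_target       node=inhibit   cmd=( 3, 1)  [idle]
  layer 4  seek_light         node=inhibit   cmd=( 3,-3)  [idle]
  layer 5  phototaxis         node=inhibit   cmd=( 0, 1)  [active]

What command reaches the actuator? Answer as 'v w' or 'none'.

none

[0] cruise on; wire := (-2, 3)
[1] return_home on (inhibit); wire := none
[2] halt on (inhibit); wire := none
[3] track_target off; pass none
[4] seek_light off; pass none
[5] phototaxis on (inhibit); wire := none
output none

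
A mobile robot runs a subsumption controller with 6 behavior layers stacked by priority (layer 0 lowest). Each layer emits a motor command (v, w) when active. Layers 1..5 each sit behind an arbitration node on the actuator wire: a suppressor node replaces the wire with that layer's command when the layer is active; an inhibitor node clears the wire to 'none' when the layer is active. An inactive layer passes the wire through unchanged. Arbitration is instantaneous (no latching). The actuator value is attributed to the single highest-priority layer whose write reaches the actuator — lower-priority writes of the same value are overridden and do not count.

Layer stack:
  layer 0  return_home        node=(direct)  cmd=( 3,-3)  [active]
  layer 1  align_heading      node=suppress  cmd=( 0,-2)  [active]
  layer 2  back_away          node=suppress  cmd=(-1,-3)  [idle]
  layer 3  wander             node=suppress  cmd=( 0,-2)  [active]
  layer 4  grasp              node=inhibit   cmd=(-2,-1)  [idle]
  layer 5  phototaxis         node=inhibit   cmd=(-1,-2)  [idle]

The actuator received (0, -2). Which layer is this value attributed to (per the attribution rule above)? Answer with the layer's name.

layer 0 (return_home) active — direct: (3, -3)
layer 1 (align_heading) active — suppresses: (0, -2)
layer 2 (back_away) idle — unchanged: (0, -2)
layer 3 (wander) active — suppresses: (0, -2)
layer 4 (grasp) idle — unchanged: (0, -2)
layer 5 (phototaxis) idle — unchanged: (0, -2)
→ actuator (0, -2)
last writer: layer 3 = wander

wander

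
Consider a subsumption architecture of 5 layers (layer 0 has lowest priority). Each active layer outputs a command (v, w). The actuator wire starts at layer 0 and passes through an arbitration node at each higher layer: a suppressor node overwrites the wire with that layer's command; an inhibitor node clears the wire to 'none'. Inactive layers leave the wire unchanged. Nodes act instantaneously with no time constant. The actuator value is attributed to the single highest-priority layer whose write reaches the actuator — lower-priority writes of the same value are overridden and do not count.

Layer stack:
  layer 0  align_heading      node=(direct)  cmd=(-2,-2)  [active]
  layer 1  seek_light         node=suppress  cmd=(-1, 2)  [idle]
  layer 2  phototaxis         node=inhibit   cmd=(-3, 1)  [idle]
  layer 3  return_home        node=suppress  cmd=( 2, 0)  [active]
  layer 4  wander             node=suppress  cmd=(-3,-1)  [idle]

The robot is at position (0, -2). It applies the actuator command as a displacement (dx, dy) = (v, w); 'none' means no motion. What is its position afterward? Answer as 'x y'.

L0 align_heading: active, feeds wire = (-2, -2)
L1 seek_light: idle → wire stays (-2, -2)
L2 phototaxis: idle → wire stays (-2, -2)
L3 return_home: active, suppressor → wire = (2, 0)
L4 wander: idle → wire stays (2, 0)
actuator = (2, 0)
position: (0, -2) + (2, 0) = (2, -2)

2 -2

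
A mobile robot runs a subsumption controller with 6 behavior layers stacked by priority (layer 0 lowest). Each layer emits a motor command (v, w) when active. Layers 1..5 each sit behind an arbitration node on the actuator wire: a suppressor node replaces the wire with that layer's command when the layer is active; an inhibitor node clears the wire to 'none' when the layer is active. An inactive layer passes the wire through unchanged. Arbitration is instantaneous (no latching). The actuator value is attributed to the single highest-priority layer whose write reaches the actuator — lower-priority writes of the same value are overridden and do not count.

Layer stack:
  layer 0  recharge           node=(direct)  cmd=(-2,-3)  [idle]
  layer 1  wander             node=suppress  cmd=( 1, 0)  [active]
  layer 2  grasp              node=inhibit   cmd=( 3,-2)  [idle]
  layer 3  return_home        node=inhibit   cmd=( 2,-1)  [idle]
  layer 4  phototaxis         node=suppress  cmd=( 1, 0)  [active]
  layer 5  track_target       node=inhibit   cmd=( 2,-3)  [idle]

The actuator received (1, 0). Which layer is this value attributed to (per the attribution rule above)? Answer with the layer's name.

phototaxis

[0] recharge off; wire := none
[1] wander on (suppress); wire := (1, 0)
[2] grasp off; pass (1, 0)
[3] return_home off; pass (1, 0)
[4] phototaxis on (suppress); wire := (1, 0)
[5] track_target off; pass (1, 0)
output (1, 0)
last writer: layer 4 = phototaxis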